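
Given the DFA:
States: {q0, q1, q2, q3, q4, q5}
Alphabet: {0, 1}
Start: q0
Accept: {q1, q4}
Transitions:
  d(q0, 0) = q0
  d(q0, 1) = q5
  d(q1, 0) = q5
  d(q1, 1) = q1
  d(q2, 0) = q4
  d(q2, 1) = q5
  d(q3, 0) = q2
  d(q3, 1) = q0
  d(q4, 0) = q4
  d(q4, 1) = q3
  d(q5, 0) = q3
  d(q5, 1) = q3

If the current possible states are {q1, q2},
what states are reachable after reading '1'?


Apply transition on '1' from each current state:
  d(q1, 1) = q1
  d(q2, 1) = q5

{q1, q5}


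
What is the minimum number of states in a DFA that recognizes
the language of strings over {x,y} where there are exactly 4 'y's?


States: count = 0, 1, ..., 4 (that's 5 states), plus a dead state for count > 4.
Total: 5 + 1 = 6. Accept = count-4 state.

6


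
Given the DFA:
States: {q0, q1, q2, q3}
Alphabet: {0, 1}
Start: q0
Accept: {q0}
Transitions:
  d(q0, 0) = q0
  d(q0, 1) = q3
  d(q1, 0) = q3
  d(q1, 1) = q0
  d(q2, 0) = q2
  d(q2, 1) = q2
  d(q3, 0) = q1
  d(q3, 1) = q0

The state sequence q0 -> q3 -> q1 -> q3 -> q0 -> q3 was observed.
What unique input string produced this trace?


Trace back each transition to find the symbol:
  q0 --[1]--> q3
  q3 --[0]--> q1
  q1 --[0]--> q3
  q3 --[1]--> q0
  q0 --[1]--> q3

"10011"


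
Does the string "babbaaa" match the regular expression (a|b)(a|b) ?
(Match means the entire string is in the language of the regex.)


|string| = 7; first = 'b'; last = 'a'

No, "babbaaa" does not match (a|b)(a|b)


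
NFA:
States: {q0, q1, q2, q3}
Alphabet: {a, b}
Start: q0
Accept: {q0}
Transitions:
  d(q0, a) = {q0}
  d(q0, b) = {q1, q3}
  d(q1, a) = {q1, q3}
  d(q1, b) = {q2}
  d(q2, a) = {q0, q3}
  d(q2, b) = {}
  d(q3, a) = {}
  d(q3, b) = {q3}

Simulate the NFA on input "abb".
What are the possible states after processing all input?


Start: {q0}
  --a--> {q0}
  --b--> {q1, q3}
  --b--> {q2, q3}

{q2, q3}


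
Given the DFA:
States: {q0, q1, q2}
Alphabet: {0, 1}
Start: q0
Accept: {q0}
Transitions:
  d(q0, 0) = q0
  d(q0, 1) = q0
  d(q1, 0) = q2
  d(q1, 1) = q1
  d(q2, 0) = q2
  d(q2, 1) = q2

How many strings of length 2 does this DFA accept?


Enumerating all length-2 strings:
  "00" -> q0 [accept]
  "01" -> q0 [accept]
  "10" -> q0 [accept]
  "11" -> q0 [accept]

4 out of 4


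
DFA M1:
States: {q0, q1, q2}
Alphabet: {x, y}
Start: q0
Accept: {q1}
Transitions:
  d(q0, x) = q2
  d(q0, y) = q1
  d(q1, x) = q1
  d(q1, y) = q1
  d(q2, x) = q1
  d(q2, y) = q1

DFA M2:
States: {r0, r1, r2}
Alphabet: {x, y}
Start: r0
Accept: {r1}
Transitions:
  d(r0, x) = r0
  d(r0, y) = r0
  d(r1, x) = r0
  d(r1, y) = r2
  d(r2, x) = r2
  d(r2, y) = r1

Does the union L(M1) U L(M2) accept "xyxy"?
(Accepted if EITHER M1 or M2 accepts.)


M1: final=q1 accepted=True
M2: final=r0 accepted=False

Yes, union accepts


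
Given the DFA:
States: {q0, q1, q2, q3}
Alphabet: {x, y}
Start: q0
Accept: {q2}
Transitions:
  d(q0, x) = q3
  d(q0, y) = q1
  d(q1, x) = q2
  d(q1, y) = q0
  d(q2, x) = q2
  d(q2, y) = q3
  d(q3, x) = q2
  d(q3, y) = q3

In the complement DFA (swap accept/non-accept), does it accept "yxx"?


Trace: q0 -> q1 -> q2 -> q2
Final: q2
Original accept: {q2}
Complement: q2 is in original accept

No, complement rejects (original accepts)


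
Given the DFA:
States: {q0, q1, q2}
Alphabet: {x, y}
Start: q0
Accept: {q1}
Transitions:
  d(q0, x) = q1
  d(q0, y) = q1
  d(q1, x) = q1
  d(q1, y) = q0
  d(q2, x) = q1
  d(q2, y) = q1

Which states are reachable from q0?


BFS from q0:
  layer 0: {q0}
  layer 1: {q1}

{q0, q1}


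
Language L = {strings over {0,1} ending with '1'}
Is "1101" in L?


last symbol = '1'

Yes, "1101" is in L


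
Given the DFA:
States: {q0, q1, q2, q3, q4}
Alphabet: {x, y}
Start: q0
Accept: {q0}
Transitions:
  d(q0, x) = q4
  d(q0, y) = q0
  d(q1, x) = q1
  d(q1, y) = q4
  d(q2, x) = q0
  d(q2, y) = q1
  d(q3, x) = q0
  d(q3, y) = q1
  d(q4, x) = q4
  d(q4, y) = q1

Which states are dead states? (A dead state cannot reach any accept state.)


Forward reachability from each state:
  q0 -> reaches accept state q0 (live)
  q1 -> reaches {q1, q4}, no accept state (dead)
  q2 -> reaches accept state q0 (live)
  q3 -> reaches accept state q0 (live)
  q4 -> reaches {q1, q4}, no accept state (dead)

{q1, q4}


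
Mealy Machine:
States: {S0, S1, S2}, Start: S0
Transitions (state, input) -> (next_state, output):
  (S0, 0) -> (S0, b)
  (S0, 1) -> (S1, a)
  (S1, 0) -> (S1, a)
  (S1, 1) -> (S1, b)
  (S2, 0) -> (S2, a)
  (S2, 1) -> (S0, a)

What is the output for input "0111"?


Step-by-step:
  (S0, 0) -> (S0, b)
  (S0, 1) -> (S1, a)
  (S1, 1) -> (S1, b)
  (S1, 1) -> (S1, b)

"babb"


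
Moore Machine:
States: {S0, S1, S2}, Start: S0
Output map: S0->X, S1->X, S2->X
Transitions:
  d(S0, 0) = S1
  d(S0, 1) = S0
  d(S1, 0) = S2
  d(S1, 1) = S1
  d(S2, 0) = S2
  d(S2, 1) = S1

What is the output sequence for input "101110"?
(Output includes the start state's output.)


Start: S0 (output X)
  --1--> S0 (output X)
  --0--> S1 (output X)
  --1--> S1 (output X)
  --1--> S1 (output X)
  --1--> S1 (output X)
  --0--> S2 (output X)

"XXXXXXX"


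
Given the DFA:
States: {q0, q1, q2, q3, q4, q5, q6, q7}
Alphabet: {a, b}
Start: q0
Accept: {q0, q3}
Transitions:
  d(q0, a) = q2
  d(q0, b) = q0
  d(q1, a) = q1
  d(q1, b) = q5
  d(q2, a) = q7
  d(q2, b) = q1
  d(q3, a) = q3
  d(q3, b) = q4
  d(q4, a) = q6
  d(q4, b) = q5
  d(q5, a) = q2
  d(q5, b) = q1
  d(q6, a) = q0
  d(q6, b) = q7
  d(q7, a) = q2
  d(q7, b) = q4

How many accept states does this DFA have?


Accept states listed: {q0, q3}
Counting: q0(1) q3(2)

2


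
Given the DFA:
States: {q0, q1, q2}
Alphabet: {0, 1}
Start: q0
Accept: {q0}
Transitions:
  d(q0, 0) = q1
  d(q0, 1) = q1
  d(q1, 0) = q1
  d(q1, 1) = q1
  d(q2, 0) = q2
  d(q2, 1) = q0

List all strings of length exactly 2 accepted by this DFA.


All strings of length 2: 4 total
Accepted: 0

None


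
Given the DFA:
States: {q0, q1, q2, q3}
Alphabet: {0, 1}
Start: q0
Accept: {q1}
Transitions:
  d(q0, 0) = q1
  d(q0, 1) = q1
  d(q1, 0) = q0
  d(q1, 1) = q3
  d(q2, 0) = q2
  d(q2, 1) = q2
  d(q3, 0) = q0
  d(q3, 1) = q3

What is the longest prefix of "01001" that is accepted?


Run the DFA, marking each prefix where the state is accepting:
  "" -> q0 [reject]
  "0" -> q1 [accept]
  "01" -> q3 [reject]
  "010" -> q0 [reject]
  "0100" -> q1 [accept]
  "01001" -> q3 [reject]

"0100"


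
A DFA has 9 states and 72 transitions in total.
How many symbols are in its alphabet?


Each state has exactly one transition per symbol.
|alphabet| = transitions / states = 72 / 9 = 8

8


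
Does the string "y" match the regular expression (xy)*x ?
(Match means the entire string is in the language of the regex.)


|string| = 1; first = 'y'; last = 'y'

No, "y" does not match (xy)*x


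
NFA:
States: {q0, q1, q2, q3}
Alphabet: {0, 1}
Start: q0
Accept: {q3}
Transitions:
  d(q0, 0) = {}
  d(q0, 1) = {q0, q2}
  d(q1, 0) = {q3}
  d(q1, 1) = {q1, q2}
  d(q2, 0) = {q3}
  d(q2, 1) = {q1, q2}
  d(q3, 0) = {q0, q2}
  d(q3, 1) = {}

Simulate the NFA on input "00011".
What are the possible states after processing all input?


Start: {q0}
  --0--> {}
  --0--> {}
  --0--> {}
  --1--> {}
  --1--> {}

{} (empty set, no valid transitions)


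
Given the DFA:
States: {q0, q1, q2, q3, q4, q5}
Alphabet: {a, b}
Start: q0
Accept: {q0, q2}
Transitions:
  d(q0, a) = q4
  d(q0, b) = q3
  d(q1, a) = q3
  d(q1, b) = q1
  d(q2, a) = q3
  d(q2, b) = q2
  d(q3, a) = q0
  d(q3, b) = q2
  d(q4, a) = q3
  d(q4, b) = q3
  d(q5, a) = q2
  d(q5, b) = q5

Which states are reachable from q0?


BFS from q0:
  layer 0: {q0}
  layer 1: {q3, q4}
  layer 2: {q2}

{q0, q2, q3, q4}


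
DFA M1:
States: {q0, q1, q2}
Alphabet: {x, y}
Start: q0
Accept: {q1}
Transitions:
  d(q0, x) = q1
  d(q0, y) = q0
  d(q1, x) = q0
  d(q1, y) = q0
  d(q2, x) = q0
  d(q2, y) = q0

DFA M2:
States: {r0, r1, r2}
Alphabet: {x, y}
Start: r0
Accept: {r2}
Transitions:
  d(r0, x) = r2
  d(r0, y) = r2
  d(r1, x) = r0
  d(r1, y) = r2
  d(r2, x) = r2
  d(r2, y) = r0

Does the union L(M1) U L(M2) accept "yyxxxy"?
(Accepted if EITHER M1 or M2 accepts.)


M1: final=q0 accepted=False
M2: final=r0 accepted=False

No, union rejects (neither accepts)


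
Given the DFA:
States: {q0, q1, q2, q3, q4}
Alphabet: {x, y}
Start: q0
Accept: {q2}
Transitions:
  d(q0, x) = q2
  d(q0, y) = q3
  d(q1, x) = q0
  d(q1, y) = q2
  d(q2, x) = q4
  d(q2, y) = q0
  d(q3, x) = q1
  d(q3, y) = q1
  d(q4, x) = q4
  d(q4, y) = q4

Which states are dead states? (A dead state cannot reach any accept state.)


Forward reachability from each state:
  q0 -> reaches accept state q2 (live)
  q1 -> reaches accept state q2 (live)
  q2 -> reaches accept state q2 (live)
  q3 -> reaches accept state q2 (live)
  q4 -> reaches {q4}, no accept state (dead)

{q4}


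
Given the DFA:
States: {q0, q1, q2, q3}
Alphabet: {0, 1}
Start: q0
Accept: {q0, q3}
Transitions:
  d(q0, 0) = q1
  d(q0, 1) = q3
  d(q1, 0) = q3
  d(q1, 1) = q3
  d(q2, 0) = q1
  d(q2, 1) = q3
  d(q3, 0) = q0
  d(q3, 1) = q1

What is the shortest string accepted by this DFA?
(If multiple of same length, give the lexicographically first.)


BFS by string length (lex-first path to each state shown):
  len 0: q0<-""
Found accept state at length 0.

"" (empty string)


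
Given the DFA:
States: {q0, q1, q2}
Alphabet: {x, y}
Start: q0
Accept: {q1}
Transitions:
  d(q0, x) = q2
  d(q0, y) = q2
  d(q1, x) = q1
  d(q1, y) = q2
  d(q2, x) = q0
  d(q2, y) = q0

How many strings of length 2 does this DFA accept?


Enumerating all length-2 strings:
  "xx" -> q0 [reject]
  "xy" -> q0 [reject]
  "yx" -> q0 [reject]
  "yy" -> q0 [reject]

0 out of 4


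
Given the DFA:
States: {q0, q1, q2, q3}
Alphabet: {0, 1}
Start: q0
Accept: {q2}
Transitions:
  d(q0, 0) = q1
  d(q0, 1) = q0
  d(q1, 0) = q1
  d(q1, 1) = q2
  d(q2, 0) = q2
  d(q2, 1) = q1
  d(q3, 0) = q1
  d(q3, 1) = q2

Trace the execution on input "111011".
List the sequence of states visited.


Input: 111011
d(q0, 1) = q0
d(q0, 1) = q0
d(q0, 1) = q0
d(q0, 0) = q1
d(q1, 1) = q2
d(q2, 1) = q1


q0 -> q0 -> q0 -> q0 -> q1 -> q2 -> q1


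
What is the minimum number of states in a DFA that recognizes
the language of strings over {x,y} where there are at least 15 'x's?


States: count = 0, 1, ..., 14, and a final '>= 15' state.
Total: 15 + 1 = 16. Accept = '>= 15' state.

16


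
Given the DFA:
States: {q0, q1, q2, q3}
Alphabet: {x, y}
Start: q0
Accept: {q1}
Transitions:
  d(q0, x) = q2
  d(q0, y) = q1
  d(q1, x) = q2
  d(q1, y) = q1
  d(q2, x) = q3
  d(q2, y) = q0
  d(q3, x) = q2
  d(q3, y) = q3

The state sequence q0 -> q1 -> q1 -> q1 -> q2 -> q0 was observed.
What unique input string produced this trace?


Trace back each transition to find the symbol:
  q0 --[y]--> q1
  q1 --[y]--> q1
  q1 --[y]--> q1
  q1 --[x]--> q2
  q2 --[y]--> q0

"yyyxy"


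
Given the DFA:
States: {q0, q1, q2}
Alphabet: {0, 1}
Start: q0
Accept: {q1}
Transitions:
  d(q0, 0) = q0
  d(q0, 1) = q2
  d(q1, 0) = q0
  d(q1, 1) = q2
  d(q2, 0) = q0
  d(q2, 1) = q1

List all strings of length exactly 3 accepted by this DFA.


All strings of length 3: 8 total
Accepted: 1

"011"


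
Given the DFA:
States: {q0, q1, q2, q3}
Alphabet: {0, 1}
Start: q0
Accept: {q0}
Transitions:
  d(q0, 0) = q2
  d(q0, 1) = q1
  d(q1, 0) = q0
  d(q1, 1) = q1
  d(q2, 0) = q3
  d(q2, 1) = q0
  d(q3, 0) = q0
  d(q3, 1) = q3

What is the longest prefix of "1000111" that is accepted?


Run the DFA, marking each prefix where the state is accepting:
  "" -> q0 [accept]
  "1" -> q1 [reject]
  "10" -> q0 [accept]
  "100" -> q2 [reject]
  "1000" -> q3 [reject]
  "10001" -> q3 [reject]
  "100011" -> q3 [reject]
  "1000111" -> q3 [reject]

"10"


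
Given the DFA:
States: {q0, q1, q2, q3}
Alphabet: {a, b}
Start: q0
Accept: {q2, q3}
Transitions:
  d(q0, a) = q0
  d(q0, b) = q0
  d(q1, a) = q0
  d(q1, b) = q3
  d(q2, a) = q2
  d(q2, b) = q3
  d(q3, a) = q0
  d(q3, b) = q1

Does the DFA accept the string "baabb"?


Trace: q0 -> q0 -> q0 -> q0 -> q0 -> q0
Final state: q0
Accept states: {q2, q3}

No, rejected (final state q0 is not an accept state)


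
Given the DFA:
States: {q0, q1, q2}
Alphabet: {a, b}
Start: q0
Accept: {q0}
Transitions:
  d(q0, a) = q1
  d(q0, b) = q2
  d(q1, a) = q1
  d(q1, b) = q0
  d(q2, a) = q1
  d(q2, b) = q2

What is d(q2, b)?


Looking up transition d(q2, b)

q2


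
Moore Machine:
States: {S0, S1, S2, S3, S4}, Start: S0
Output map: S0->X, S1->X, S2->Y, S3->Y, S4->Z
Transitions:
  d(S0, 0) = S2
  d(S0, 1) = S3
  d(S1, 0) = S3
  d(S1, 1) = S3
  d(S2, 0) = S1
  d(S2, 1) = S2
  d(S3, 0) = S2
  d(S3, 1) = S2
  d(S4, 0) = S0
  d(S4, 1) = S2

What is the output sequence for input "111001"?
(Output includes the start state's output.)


Start: S0 (output X)
  --1--> S3 (output Y)
  --1--> S2 (output Y)
  --1--> S2 (output Y)
  --0--> S1 (output X)
  --0--> S3 (output Y)
  --1--> S2 (output Y)

"XYYYXYY"


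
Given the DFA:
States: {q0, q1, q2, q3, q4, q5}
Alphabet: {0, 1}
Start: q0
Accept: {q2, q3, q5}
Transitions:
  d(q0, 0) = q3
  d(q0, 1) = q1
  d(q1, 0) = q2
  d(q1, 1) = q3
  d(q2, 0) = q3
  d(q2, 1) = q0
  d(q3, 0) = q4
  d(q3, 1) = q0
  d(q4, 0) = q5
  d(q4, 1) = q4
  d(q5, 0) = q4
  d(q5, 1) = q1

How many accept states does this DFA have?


Accept states listed: {q2, q3, q5}
Counting: q2(1) q3(2) q5(3)

3


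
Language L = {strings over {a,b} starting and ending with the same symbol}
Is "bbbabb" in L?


first = 'b', last = 'b'

Yes, "bbbabb" is in L


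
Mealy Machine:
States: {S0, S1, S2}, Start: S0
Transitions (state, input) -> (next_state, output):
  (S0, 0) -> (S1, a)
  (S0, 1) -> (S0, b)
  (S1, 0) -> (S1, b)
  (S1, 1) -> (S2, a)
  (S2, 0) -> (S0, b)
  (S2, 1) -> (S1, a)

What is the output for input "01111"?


Step-by-step:
  (S0, 0) -> (S1, a)
  (S1, 1) -> (S2, a)
  (S2, 1) -> (S1, a)
  (S1, 1) -> (S2, a)
  (S2, 1) -> (S1, a)

"aaaaa"


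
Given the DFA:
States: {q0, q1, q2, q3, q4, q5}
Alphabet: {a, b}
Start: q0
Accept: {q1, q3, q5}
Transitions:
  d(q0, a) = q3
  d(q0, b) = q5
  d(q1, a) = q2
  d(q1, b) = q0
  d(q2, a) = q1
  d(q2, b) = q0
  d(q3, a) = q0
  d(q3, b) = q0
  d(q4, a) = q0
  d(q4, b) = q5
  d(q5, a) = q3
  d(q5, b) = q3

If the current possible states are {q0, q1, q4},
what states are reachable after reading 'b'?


Apply transition on 'b' from each current state:
  d(q0, b) = q5
  d(q1, b) = q0
  d(q4, b) = q5

{q0, q5}


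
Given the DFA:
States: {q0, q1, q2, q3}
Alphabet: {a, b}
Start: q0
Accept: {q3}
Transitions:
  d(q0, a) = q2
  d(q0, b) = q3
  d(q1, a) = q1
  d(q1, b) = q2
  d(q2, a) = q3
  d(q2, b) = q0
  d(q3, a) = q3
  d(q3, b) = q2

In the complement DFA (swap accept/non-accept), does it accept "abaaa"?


Trace: q0 -> q2 -> q0 -> q2 -> q3 -> q3
Final: q3
Original accept: {q3}
Complement: q3 is in original accept

No, complement rejects (original accepts)


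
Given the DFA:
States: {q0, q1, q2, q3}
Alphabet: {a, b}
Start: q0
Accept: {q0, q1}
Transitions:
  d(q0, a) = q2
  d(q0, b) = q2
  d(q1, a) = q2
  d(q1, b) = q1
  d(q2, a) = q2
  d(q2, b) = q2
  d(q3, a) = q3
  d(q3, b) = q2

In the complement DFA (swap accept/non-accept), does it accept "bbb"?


Trace: q0 -> q2 -> q2 -> q2
Final: q2
Original accept: {q0, q1}
Complement: q2 is not in original accept

Yes, complement accepts (original rejects)


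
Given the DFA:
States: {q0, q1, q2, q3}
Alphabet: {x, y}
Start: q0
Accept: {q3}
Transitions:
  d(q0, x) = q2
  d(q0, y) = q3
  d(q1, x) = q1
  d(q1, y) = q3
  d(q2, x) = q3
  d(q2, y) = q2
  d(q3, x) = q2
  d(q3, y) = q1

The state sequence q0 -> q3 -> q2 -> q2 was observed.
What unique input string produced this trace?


Trace back each transition to find the symbol:
  q0 --[y]--> q3
  q3 --[x]--> q2
  q2 --[y]--> q2

"yxy"


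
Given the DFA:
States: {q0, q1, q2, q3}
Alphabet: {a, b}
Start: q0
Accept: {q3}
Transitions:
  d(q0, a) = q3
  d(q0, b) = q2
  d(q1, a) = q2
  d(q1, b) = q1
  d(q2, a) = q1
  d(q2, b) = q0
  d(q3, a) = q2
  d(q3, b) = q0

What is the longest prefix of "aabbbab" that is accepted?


Run the DFA, marking each prefix where the state is accepting:
  "" -> q0 [reject]
  "a" -> q3 [accept]
  "aa" -> q2 [reject]
  "aab" -> q0 [reject]
  "aabb" -> q2 [reject]
  "aabbb" -> q0 [reject]
  "aabbba" -> q3 [accept]
  "aabbbab" -> q0 [reject]

"aabbba"


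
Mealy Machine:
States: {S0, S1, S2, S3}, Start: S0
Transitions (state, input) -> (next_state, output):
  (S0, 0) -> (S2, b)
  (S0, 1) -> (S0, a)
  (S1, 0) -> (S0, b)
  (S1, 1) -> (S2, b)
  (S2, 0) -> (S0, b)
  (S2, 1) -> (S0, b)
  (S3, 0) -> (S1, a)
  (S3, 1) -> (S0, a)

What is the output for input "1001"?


Step-by-step:
  (S0, 1) -> (S0, a)
  (S0, 0) -> (S2, b)
  (S2, 0) -> (S0, b)
  (S0, 1) -> (S0, a)

"abba"


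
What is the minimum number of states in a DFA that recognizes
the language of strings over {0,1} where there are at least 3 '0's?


States: count = 0, 1, ..., 2, and a final '>= 3' state.
Total: 3 + 1 = 4. Accept = '>= 3' state.

4


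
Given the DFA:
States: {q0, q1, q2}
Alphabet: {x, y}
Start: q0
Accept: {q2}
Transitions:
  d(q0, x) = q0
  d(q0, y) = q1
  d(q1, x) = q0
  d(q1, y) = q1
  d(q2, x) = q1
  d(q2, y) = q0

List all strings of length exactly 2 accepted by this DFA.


All strings of length 2: 4 total
Accepted: 0

None


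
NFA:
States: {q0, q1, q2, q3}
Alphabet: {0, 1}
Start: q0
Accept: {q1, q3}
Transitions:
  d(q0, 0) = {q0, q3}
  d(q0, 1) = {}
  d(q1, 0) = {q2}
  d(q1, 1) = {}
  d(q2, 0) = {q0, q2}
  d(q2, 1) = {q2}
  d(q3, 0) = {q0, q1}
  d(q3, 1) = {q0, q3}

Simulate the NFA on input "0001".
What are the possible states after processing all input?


Start: {q0}
  --0--> {q0, q3}
  --0--> {q0, q1, q3}
  --0--> {q0, q1, q2, q3}
  --1--> {q0, q2, q3}

{q0, q2, q3}


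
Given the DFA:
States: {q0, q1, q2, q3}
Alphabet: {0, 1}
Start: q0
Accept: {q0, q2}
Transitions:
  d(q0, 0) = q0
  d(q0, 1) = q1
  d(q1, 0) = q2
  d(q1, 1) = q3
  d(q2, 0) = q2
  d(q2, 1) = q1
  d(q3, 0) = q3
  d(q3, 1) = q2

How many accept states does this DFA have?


Accept states listed: {q0, q2}
Counting: q0(1) q2(2)

2


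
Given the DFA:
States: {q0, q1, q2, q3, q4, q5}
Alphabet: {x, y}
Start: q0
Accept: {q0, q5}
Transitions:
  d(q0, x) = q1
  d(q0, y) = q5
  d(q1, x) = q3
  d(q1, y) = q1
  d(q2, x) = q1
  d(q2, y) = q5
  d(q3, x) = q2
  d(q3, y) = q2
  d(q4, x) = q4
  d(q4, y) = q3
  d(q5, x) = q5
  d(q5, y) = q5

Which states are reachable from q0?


BFS from q0:
  layer 0: {q0}
  layer 1: {q1, q5}
  layer 2: {q3}
  layer 3: {q2}

{q0, q1, q2, q3, q5}


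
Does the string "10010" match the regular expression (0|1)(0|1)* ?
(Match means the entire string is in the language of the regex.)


|string| = 5; first = '1'; last = '0'

Yes, "10010" matches (0|1)(0|1)*


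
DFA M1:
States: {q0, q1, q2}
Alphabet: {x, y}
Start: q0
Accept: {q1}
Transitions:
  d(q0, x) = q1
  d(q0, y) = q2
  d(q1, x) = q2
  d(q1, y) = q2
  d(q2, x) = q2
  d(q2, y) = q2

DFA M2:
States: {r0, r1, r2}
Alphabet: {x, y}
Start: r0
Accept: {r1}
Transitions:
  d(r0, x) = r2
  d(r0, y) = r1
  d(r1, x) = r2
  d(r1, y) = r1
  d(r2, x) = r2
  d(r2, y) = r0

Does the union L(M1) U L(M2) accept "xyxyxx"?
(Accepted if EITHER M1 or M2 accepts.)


M1: final=q2 accepted=False
M2: final=r2 accepted=False

No, union rejects (neither accepts)


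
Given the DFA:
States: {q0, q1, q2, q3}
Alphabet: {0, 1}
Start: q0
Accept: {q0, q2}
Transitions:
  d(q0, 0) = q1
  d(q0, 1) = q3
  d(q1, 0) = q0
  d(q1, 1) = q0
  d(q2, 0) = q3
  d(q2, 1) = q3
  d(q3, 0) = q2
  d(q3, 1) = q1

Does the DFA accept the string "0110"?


Trace: q0 -> q1 -> q0 -> q3 -> q2
Final state: q2
Accept states: {q0, q2}

Yes, accepted (final state q2 is an accept state)


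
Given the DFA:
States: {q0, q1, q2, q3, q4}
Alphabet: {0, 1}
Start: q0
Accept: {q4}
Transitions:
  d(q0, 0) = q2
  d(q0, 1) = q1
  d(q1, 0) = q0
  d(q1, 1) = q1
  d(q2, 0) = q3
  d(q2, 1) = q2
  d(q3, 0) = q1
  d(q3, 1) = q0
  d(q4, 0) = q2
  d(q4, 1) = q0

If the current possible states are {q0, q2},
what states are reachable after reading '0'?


Apply transition on '0' from each current state:
  d(q0, 0) = q2
  d(q2, 0) = q3

{q2, q3}


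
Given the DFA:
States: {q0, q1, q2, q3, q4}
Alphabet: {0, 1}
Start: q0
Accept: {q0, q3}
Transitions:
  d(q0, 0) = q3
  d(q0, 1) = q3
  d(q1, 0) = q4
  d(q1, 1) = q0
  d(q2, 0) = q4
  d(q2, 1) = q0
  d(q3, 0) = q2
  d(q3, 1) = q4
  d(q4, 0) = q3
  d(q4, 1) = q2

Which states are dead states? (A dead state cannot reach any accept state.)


Forward reachability from each state:
  q0 -> reaches accept state q0 (live)
  q1 -> reaches accept state q0 (live)
  q2 -> reaches accept state q0 (live)
  q3 -> reaches accept state q0 (live)
  q4 -> reaches accept state q0 (live)

None (all states can reach an accept state)


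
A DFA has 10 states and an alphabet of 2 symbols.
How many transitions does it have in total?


Each state has exactly one transition per symbol.
10 * 2 = 20

20


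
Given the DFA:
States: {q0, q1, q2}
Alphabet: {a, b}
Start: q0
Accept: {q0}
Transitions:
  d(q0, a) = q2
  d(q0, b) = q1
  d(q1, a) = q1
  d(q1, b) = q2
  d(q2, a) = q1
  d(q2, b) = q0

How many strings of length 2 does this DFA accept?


Enumerating all length-2 strings:
  "aa" -> q1 [reject]
  "ab" -> q0 [accept]
  "ba" -> q1 [reject]
  "bb" -> q2 [reject]

1 out of 4


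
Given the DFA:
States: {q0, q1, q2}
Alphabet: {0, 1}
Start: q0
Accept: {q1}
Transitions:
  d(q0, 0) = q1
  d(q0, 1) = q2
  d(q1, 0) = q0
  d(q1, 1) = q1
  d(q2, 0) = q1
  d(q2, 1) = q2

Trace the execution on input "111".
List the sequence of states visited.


Input: 111
d(q0, 1) = q2
d(q2, 1) = q2
d(q2, 1) = q2


q0 -> q2 -> q2 -> q2


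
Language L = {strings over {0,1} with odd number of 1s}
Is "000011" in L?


count('1') = 2; 2 mod 2 = 0

No, "000011" is not in L


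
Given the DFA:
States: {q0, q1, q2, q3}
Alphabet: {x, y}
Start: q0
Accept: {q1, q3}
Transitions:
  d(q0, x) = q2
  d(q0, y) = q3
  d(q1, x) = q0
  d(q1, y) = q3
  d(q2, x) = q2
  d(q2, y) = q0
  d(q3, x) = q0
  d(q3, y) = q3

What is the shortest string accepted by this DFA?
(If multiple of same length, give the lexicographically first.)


BFS by string length (lex-first path to each state shown):
  len 0: q0<-""
  len 1: q2<-"x", q3<-"y"
Found accept state at length 1.

"y"


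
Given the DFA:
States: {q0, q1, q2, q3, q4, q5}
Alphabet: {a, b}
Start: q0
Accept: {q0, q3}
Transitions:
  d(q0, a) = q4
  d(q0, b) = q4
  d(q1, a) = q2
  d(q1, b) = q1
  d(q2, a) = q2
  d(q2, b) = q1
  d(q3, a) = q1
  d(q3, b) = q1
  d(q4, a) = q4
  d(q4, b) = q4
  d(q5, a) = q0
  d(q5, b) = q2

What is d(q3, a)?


Looking up transition d(q3, a)

q1


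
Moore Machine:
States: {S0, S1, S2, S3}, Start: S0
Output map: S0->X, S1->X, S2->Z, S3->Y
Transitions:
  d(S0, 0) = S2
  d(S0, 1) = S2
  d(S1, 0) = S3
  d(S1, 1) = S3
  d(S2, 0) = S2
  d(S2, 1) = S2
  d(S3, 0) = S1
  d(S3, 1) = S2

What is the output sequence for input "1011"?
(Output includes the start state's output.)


Start: S0 (output X)
  --1--> S2 (output Z)
  --0--> S2 (output Z)
  --1--> S2 (output Z)
  --1--> S2 (output Z)

"XZZZZ"


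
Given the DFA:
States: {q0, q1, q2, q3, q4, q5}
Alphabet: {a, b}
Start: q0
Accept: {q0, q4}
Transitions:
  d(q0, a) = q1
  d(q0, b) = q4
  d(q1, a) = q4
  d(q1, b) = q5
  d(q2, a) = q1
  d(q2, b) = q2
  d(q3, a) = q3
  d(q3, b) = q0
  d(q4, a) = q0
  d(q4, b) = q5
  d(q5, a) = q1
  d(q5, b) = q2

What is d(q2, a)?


Looking up transition d(q2, a)

q1


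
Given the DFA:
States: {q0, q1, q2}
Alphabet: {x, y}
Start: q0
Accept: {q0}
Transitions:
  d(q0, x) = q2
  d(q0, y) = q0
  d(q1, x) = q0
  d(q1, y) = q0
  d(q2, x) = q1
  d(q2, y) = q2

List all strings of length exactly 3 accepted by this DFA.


All strings of length 3: 8 total
Accepted: 3

"xxx", "xxy", "yyy"


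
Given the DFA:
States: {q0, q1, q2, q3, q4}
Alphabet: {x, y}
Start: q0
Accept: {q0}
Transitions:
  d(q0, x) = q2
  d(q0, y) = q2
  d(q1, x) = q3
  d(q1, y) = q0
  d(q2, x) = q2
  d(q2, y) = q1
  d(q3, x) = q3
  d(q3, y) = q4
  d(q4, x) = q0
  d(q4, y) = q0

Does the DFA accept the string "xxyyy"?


Trace: q0 -> q2 -> q2 -> q1 -> q0 -> q2
Final state: q2
Accept states: {q0}

No, rejected (final state q2 is not an accept state)


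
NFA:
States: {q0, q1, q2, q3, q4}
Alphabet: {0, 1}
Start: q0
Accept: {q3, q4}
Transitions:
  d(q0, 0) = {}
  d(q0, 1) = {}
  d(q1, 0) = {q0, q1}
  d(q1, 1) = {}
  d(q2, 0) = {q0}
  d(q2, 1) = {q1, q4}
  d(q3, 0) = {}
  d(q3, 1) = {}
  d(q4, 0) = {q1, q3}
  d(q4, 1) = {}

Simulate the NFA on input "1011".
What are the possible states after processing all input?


Start: {q0}
  --1--> {}
  --0--> {}
  --1--> {}
  --1--> {}

{} (empty set, no valid transitions)


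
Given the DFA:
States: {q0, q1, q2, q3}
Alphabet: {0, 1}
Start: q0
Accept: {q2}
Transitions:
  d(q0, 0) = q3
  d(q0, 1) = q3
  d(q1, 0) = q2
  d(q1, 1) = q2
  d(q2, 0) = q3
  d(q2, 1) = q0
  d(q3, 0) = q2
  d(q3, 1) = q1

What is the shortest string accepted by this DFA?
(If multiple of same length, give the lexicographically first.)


BFS by string length (lex-first path to each state shown):
  len 0: q0<-""
  len 1: q3<-"0"
  len 2: q1<-"01", q2<-"00"
Found accept state at length 2.

"00"


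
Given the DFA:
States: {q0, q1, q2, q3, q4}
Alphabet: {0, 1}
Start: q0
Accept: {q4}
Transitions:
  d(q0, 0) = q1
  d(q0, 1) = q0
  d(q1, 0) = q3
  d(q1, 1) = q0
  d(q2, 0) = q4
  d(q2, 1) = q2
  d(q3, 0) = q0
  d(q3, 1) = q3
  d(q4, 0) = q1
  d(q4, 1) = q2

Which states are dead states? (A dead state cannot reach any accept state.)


Forward reachability from each state:
  q0 -> reaches {q0, q1, q3}, no accept state (dead)
  q1 -> reaches {q0, q1, q3}, no accept state (dead)
  q2 -> reaches accept state q4 (live)
  q3 -> reaches {q0, q1, q3}, no accept state (dead)
  q4 -> reaches accept state q4 (live)

{q0, q1, q3}


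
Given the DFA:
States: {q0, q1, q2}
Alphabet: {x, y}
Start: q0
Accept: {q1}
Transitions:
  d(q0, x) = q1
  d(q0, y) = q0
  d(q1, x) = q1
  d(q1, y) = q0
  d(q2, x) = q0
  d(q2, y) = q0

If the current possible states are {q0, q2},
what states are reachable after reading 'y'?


Apply transition on 'y' from each current state:
  d(q0, y) = q0
  d(q2, y) = q0

{q0}


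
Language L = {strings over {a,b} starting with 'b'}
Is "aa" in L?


first symbol = 'a'

No, "aa" is not in L


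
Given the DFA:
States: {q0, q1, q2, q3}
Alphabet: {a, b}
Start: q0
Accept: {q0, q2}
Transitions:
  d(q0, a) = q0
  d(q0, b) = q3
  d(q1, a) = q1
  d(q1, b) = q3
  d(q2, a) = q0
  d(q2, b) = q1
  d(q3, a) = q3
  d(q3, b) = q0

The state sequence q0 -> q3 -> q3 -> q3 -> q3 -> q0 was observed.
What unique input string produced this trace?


Trace back each transition to find the symbol:
  q0 --[b]--> q3
  q3 --[a]--> q3
  q3 --[a]--> q3
  q3 --[a]--> q3
  q3 --[b]--> q0

"baaab"


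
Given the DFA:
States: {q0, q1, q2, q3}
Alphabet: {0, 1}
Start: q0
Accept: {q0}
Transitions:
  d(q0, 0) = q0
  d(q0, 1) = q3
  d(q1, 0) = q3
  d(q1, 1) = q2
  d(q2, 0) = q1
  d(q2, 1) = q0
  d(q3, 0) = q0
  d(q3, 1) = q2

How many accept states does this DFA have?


Accept states listed: {q0}
Counting: q0(1)

1


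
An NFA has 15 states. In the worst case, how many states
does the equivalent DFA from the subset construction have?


Subset construction: one DFA state per subset of NFA states.
2^15 = 32768

32768


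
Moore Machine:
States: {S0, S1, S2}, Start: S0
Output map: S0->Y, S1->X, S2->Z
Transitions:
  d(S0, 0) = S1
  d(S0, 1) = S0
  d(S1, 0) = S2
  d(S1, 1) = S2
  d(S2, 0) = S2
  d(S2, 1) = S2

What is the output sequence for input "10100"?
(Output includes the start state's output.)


Start: S0 (output Y)
  --1--> S0 (output Y)
  --0--> S1 (output X)
  --1--> S2 (output Z)
  --0--> S2 (output Z)
  --0--> S2 (output Z)

"YYXZZZ"


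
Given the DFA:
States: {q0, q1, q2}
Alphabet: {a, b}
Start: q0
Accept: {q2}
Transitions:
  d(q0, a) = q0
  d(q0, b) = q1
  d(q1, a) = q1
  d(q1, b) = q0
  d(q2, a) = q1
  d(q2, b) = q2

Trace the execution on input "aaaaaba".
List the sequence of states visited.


Input: aaaaaba
d(q0, a) = q0
d(q0, a) = q0
d(q0, a) = q0
d(q0, a) = q0
d(q0, a) = q0
d(q0, b) = q1
d(q1, a) = q1


q0 -> q0 -> q0 -> q0 -> q0 -> q0 -> q1 -> q1


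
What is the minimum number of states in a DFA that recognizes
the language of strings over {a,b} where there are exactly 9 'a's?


States: count = 0, 1, ..., 9 (that's 10 states), plus a dead state for count > 9.
Total: 10 + 1 = 11. Accept = count-9 state.

11


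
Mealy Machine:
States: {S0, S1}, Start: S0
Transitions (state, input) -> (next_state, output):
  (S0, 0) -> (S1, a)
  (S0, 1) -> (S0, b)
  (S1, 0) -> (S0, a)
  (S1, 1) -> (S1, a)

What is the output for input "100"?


Step-by-step:
  (S0, 1) -> (S0, b)
  (S0, 0) -> (S1, a)
  (S1, 0) -> (S0, a)

"baa"


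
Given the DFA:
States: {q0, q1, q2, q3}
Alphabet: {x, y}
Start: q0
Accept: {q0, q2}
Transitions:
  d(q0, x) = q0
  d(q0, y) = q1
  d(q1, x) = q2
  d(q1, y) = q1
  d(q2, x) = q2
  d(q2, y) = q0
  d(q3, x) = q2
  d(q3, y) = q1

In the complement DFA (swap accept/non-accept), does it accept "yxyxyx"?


Trace: q0 -> q1 -> q2 -> q0 -> q0 -> q1 -> q2
Final: q2
Original accept: {q0, q2}
Complement: q2 is in original accept

No, complement rejects (original accepts)


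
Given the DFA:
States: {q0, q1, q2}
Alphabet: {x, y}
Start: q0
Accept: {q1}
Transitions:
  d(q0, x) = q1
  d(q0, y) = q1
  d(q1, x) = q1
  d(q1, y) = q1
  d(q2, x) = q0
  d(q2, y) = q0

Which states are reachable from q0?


BFS from q0:
  layer 0: {q0}
  layer 1: {q1}

{q0, q1}


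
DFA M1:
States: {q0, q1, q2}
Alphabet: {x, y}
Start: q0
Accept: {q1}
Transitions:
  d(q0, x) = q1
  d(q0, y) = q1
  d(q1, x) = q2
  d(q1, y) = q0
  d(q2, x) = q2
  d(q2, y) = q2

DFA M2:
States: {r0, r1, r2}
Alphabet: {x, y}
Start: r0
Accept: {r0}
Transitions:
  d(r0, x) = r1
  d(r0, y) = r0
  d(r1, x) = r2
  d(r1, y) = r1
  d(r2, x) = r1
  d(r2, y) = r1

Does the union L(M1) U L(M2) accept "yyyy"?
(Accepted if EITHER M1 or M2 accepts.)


M1: final=q0 accepted=False
M2: final=r0 accepted=True

Yes, union accepts


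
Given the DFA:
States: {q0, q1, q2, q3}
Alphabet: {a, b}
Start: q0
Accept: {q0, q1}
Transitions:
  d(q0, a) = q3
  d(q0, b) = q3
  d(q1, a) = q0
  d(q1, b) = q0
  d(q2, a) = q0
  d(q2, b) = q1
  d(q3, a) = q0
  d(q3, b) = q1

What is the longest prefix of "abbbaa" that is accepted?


Run the DFA, marking each prefix where the state is accepting:
  "" -> q0 [accept]
  "a" -> q3 [reject]
  "ab" -> q1 [accept]
  "abb" -> q0 [accept]
  "abbb" -> q3 [reject]
  "abbba" -> q0 [accept]
  "abbbaa" -> q3 [reject]

"abbba"


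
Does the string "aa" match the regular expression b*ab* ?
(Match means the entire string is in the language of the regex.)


|string| = 2; first = 'a'; last = 'a'

No, "aa" does not match b*ab*


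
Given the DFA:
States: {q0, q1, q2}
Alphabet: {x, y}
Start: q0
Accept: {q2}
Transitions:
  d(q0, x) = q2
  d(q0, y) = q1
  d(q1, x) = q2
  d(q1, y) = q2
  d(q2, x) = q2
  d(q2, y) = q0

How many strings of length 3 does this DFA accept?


Enumerating all length-3 strings:
  "xxx" -> q2 [accept]
  "xxy" -> q0 [reject]
  "xyx" -> q2 [accept]
  "xyy" -> q1 [reject]
  "yxx" -> q2 [accept]
  "yxy" -> q0 [reject]
  "yyx" -> q2 [accept]
  "yyy" -> q0 [reject]

4 out of 8


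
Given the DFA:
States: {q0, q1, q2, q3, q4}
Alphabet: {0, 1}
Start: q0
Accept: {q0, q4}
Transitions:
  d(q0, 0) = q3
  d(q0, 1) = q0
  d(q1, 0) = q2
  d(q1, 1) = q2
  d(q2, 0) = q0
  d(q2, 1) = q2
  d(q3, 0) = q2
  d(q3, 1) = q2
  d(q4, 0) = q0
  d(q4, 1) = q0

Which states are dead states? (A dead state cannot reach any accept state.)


Forward reachability from each state:
  q0 -> reaches accept state q0 (live)
  q1 -> reaches accept state q0 (live)
  q2 -> reaches accept state q0 (live)
  q3 -> reaches accept state q0 (live)
  q4 -> reaches accept state q0 (live)

None (all states can reach an accept state)


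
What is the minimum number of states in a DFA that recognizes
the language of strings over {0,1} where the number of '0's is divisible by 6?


States track (count of '0') mod 6.
Need 6 states: one per remainder 0..5; accept = remainder 0.

6


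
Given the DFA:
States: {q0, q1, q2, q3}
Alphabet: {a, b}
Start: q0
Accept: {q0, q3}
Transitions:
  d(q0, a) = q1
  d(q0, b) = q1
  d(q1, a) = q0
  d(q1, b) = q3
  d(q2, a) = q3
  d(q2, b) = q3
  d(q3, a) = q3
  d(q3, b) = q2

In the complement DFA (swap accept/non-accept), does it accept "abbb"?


Trace: q0 -> q1 -> q3 -> q2 -> q3
Final: q3
Original accept: {q0, q3}
Complement: q3 is in original accept

No, complement rejects (original accepts)


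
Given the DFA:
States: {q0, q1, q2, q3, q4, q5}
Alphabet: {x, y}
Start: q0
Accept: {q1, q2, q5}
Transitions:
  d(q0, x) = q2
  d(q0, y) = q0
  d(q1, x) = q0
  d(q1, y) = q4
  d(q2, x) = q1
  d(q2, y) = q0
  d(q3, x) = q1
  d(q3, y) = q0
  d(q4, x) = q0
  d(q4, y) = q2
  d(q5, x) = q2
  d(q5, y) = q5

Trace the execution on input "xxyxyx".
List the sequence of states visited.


Input: xxyxyx
d(q0, x) = q2
d(q2, x) = q1
d(q1, y) = q4
d(q4, x) = q0
d(q0, y) = q0
d(q0, x) = q2


q0 -> q2 -> q1 -> q4 -> q0 -> q0 -> q2


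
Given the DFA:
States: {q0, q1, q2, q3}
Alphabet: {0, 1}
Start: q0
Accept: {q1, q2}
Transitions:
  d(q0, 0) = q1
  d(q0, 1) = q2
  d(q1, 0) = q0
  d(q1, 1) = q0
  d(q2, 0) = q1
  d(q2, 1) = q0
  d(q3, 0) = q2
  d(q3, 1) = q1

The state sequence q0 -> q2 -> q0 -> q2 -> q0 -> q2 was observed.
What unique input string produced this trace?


Trace back each transition to find the symbol:
  q0 --[1]--> q2
  q2 --[1]--> q0
  q0 --[1]--> q2
  q2 --[1]--> q0
  q0 --[1]--> q2

"11111"


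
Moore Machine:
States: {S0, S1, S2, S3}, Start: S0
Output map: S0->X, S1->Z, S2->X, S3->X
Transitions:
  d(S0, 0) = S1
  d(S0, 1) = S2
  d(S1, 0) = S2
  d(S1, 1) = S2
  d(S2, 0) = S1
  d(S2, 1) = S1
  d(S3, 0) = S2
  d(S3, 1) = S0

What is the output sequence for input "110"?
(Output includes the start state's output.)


Start: S0 (output X)
  --1--> S2 (output X)
  --1--> S1 (output Z)
  --0--> S2 (output X)

"XXZX"


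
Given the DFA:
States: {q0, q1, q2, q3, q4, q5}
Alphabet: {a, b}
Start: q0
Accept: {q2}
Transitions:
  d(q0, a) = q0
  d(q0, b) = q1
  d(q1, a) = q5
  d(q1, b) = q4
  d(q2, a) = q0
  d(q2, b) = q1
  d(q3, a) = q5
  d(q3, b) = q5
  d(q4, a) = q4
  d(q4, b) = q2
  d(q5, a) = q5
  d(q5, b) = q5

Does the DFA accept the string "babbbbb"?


Trace: q0 -> q1 -> q5 -> q5 -> q5 -> q5 -> q5 -> q5
Final state: q5
Accept states: {q2}

No, rejected (final state q5 is not an accept state)


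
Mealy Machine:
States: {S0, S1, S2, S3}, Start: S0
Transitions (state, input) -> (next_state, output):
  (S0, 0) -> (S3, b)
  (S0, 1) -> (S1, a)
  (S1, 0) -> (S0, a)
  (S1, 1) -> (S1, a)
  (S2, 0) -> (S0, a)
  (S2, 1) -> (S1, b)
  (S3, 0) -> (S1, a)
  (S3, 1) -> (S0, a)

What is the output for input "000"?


Step-by-step:
  (S0, 0) -> (S3, b)
  (S3, 0) -> (S1, a)
  (S1, 0) -> (S0, a)

"baa"


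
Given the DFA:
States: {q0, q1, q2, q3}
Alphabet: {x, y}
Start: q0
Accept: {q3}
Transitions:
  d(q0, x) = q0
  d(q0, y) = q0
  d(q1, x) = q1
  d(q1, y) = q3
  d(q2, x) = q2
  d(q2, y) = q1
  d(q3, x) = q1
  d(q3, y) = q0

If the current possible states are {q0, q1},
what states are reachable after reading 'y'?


Apply transition on 'y' from each current state:
  d(q0, y) = q0
  d(q1, y) = q3

{q0, q3}


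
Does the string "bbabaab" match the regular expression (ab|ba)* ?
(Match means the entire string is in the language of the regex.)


|string| = 7; first = 'b'; last = 'b'

No, "bbabaab" does not match (ab|ba)*


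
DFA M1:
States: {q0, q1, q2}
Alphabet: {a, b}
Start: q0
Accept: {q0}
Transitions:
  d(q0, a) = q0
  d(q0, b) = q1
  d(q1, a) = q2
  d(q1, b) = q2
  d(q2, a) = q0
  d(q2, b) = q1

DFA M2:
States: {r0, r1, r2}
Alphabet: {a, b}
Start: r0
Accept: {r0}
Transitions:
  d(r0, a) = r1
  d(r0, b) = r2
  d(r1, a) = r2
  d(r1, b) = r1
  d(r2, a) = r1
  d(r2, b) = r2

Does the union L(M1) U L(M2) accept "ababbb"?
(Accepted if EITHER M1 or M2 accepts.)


M1: final=q1 accepted=False
M2: final=r2 accepted=False

No, union rejects (neither accepts)


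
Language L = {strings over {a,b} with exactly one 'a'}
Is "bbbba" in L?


count('a') = 1

Yes, "bbbba" is in L


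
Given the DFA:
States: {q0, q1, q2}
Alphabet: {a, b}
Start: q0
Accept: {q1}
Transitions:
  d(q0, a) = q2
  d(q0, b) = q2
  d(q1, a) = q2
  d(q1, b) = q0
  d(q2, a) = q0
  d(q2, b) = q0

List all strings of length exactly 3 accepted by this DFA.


All strings of length 3: 8 total
Accepted: 0

None


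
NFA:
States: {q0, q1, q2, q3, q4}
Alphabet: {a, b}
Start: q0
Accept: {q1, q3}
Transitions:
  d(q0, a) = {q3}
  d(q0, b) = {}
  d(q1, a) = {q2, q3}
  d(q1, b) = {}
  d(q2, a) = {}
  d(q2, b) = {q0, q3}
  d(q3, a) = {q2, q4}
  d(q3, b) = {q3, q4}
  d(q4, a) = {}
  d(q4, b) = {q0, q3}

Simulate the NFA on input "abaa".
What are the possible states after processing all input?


Start: {q0}
  --a--> {q3}
  --b--> {q3, q4}
  --a--> {q2, q4}
  --a--> {}

{} (empty set, no valid transitions)


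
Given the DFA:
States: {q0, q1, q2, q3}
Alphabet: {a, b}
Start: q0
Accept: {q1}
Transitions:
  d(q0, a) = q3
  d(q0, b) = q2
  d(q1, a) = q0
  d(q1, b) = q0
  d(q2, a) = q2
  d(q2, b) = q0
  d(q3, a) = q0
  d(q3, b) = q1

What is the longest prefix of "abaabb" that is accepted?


Run the DFA, marking each prefix where the state is accepting:
  "" -> q0 [reject]
  "a" -> q3 [reject]
  "ab" -> q1 [accept]
  "aba" -> q0 [reject]
  "abaa" -> q3 [reject]
  "abaab" -> q1 [accept]
  "abaabb" -> q0 [reject]

"abaab"


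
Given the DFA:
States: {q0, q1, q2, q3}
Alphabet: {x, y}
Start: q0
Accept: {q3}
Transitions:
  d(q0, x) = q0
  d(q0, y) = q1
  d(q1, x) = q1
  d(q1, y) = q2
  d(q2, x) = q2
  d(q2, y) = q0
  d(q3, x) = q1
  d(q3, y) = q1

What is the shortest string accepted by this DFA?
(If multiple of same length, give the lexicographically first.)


BFS by string length (lex-first path to each state shown):
  len 0: q0<-""
  len 1: q0<-"x", q1<-"y"
  len 2: q0<-"xx", q1<-"xy", q2<-"yy"
  len 3: q0<-"xxx", q1<-"xxy", q2<-"xyy"
  len 4: q0<-"xxxx", q1<-"xxxy", q2<-"xxyy"
  len 5: q0<-"xxxxx", q1<-"xxxxy", q2<-"xxxyy"
  len 6: q0<-"xxxxxx", q1<-"xxxxxy", q2<-"xxxxyy"
  len 7: q0<-"xxxxxxx", q1<-"xxxxxxy", q2<-"xxxxxyy"
  len 8: q0<-"xxxxxxxx", q1<-"xxxxxxxy", q2<-"xxxxxxyy"

No string accepted (empty language)


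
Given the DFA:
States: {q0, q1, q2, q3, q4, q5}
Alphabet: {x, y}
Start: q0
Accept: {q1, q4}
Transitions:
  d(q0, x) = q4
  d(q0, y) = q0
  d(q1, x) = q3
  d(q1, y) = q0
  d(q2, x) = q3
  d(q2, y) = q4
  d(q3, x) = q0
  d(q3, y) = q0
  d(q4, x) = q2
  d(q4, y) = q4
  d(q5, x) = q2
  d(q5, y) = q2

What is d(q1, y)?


Looking up transition d(q1, y)

q0


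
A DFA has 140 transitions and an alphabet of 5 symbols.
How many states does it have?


Each state has exactly one transition per symbol.
states = transitions / |alphabet| = 140 / 5 = 28

28


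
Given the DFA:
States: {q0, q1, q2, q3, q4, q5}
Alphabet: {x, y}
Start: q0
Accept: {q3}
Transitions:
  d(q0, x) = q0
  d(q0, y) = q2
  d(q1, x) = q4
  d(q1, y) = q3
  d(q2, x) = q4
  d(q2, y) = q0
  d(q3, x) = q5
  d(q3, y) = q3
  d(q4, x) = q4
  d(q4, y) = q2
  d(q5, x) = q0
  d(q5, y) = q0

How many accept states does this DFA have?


Accept states listed: {q3}
Counting: q3(1)

1


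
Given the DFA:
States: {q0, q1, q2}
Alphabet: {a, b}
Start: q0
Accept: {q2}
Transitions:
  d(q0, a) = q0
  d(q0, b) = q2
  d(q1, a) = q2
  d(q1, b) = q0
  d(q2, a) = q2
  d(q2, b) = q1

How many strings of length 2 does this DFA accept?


Enumerating all length-2 strings:
  "aa" -> q0 [reject]
  "ab" -> q2 [accept]
  "ba" -> q2 [accept]
  "bb" -> q1 [reject]

2 out of 4


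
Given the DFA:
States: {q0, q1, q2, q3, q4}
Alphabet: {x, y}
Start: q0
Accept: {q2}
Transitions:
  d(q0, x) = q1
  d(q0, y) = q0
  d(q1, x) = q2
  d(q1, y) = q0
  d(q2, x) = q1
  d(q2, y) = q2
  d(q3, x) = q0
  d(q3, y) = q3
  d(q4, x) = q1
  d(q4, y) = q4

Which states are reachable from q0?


BFS from q0:
  layer 0: {q0}
  layer 1: {q1}
  layer 2: {q2}

{q0, q1, q2}
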